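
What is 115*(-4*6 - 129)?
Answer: -17595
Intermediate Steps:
115*(-4*6 - 129) = 115*(-24 - 129) = 115*(-153) = -17595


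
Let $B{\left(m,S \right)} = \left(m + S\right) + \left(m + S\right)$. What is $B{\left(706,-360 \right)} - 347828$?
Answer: $-347136$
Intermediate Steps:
$B{\left(m,S \right)} = 2 S + 2 m$ ($B{\left(m,S \right)} = \left(S + m\right) + \left(S + m\right) = 2 S + 2 m$)
$B{\left(706,-360 \right)} - 347828 = \left(2 \left(-360\right) + 2 \cdot 706\right) - 347828 = \left(-720 + 1412\right) - 347828 = 692 - 347828 = -347136$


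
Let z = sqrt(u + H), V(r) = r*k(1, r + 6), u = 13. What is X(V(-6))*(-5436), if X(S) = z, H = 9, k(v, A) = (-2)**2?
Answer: -5436*sqrt(22) ≈ -25497.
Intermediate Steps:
k(v, A) = 4
V(r) = 4*r (V(r) = r*4 = 4*r)
z = sqrt(22) (z = sqrt(13 + 9) = sqrt(22) ≈ 4.6904)
X(S) = sqrt(22)
X(V(-6))*(-5436) = sqrt(22)*(-5436) = -5436*sqrt(22)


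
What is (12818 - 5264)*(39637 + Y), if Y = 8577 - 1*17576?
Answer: 231439452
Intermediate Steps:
Y = -8999 (Y = 8577 - 17576 = -8999)
(12818 - 5264)*(39637 + Y) = (12818 - 5264)*(39637 - 8999) = 7554*30638 = 231439452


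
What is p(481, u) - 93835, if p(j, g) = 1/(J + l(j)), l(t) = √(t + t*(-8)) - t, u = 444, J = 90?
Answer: -14661531471/156248 - I*√3367/156248 ≈ -93835.0 - 0.00037137*I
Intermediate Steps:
l(t) = -t + √7*√(-t) (l(t) = √(t - 8*t) - t = √(-7*t) - t = √7*√(-t) - t = -t + √7*√(-t))
p(j, g) = 1/(90 - j + √7*√(-j)) (p(j, g) = 1/(90 + (-j + √7*√(-j))) = 1/(90 - j + √7*√(-j)))
p(481, u) - 93835 = 1/(90 - 1*481 + √7*√(-1*481)) - 93835 = 1/(90 - 481 + √7*√(-481)) - 93835 = 1/(90 - 481 + √7*(I*√481)) - 93835 = 1/(90 - 481 + I*√3367) - 93835 = 1/(-391 + I*√3367) - 93835 = -93835 + 1/(-391 + I*√3367)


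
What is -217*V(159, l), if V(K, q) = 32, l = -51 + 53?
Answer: -6944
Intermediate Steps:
l = 2
-217*V(159, l) = -217*32 = -6944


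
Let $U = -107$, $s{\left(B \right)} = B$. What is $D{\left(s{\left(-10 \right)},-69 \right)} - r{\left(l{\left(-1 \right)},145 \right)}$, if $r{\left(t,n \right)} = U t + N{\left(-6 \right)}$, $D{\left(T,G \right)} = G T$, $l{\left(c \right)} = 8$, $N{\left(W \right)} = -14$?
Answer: $1560$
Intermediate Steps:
$r{\left(t,n \right)} = -14 - 107 t$ ($r{\left(t,n \right)} = - 107 t - 14 = -14 - 107 t$)
$D{\left(s{\left(-10 \right)},-69 \right)} - r{\left(l{\left(-1 \right)},145 \right)} = \left(-69\right) \left(-10\right) - \left(-14 - 856\right) = 690 - \left(-14 - 856\right) = 690 - -870 = 690 + 870 = 1560$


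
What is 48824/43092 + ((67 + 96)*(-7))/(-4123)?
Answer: 470807/333963 ≈ 1.4098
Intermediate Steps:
48824/43092 + ((67 + 96)*(-7))/(-4123) = 48824*(1/43092) + (163*(-7))*(-1/4123) = 12206/10773 - 1141*(-1/4123) = 12206/10773 + 163/589 = 470807/333963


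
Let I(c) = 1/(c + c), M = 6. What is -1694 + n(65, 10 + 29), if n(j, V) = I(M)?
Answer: -20327/12 ≈ -1693.9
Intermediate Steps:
I(c) = 1/(2*c)
n(j, V) = 1/12 (n(j, V) = (½)/6 = (½)*(⅙) = 1/12)
-1694 + n(65, 10 + 29) = -1694 + 1/12 = -20327/12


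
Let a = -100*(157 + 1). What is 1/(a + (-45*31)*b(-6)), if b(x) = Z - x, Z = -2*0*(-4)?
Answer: -1/24170 ≈ -4.1374e-5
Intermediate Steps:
Z = 0 (Z = 0*(-4) = 0)
a = -15800 (a = -100*158 = -15800)
b(x) = -x (b(x) = 0 - x = -x)
1/(a + (-45*31)*b(-6)) = 1/(-15800 + (-45*31)*(-1*(-6))) = 1/(-15800 - 1395*6) = 1/(-15800 - 8370) = 1/(-24170) = -1/24170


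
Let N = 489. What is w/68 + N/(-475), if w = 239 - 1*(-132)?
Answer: 142973/32300 ≈ 4.4264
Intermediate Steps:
w = 371 (w = 239 + 132 = 371)
w/68 + N/(-475) = 371/68 + 489/(-475) = 371*(1/68) + 489*(-1/475) = 371/68 - 489/475 = 142973/32300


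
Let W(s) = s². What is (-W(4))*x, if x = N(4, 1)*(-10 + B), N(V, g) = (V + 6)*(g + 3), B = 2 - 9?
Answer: 10880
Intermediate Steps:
B = -7
N(V, g) = (3 + g)*(6 + V) (N(V, g) = (6 + V)*(3 + g) = (3 + g)*(6 + V))
x = -680 (x = (18 + 3*4 + 6*1 + 4*1)*(-10 - 7) = (18 + 12 + 6 + 4)*(-17) = 40*(-17) = -680)
(-W(4))*x = -1*4²*(-680) = -1*16*(-680) = -16*(-680) = 10880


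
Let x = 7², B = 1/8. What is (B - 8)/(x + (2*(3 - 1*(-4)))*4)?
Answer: -3/40 ≈ -0.075000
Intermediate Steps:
B = ⅛ ≈ 0.12500
x = 49
(B - 8)/(x + (2*(3 - 1*(-4)))*4) = (⅛ - 8)/(49 + (2*(3 - 1*(-4)))*4) = -63/(8*(49 + (2*(3 + 4))*4)) = -63/(8*(49 + (2*7)*4)) = -63/(8*(49 + 14*4)) = -63/(8*(49 + 56)) = -63/8/105 = -63/8*1/105 = -3/40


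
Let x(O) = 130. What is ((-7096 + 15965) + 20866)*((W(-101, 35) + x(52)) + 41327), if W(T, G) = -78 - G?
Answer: 1229363840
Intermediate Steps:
((-7096 + 15965) + 20866)*((W(-101, 35) + x(52)) + 41327) = ((-7096 + 15965) + 20866)*(((-78 - 1*35) + 130) + 41327) = (8869 + 20866)*(((-78 - 35) + 130) + 41327) = 29735*((-113 + 130) + 41327) = 29735*(17 + 41327) = 29735*41344 = 1229363840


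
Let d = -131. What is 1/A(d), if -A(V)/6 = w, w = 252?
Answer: -1/1512 ≈ -0.00066138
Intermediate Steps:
A(V) = -1512 (A(V) = -6*252 = -1512)
1/A(d) = 1/(-1512) = -1/1512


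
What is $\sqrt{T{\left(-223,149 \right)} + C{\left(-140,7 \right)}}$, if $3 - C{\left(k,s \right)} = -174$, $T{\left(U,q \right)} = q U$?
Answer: $5 i \sqrt{1322} \approx 181.8 i$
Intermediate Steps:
$T{\left(U,q \right)} = U q$
$C{\left(k,s \right)} = 177$ ($C{\left(k,s \right)} = 3 - -174 = 3 + 174 = 177$)
$\sqrt{T{\left(-223,149 \right)} + C{\left(-140,7 \right)}} = \sqrt{\left(-223\right) 149 + 177} = \sqrt{-33227 + 177} = \sqrt{-33050} = 5 i \sqrt{1322}$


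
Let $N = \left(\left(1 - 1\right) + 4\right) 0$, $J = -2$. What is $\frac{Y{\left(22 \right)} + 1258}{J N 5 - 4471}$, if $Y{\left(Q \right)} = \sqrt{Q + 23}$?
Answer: $- \frac{74}{263} - \frac{3 \sqrt{5}}{4471} \approx -0.28287$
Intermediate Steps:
$Y{\left(Q \right)} = \sqrt{23 + Q}$
$N = 0$ ($N = \left(\left(1 - 1\right) + 4\right) 0 = \left(0 + 4\right) 0 = 4 \cdot 0 = 0$)
$\frac{Y{\left(22 \right)} + 1258}{J N 5 - 4471} = \frac{\sqrt{23 + 22} + 1258}{\left(-2\right) 0 \cdot 5 - 4471} = \frac{\sqrt{45} + 1258}{0 \cdot 5 - 4471} = \frac{3 \sqrt{5} + 1258}{0 - 4471} = \frac{1258 + 3 \sqrt{5}}{-4471} = \left(1258 + 3 \sqrt{5}\right) \left(- \frac{1}{4471}\right) = - \frac{74}{263} - \frac{3 \sqrt{5}}{4471}$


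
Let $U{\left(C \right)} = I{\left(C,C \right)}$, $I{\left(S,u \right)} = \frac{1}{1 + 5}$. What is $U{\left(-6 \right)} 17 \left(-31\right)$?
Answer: $- \frac{527}{6} \approx -87.833$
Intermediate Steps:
$I{\left(S,u \right)} = \frac{1}{6}$
$U{\left(C \right)} = \frac{1}{6}$
$U{\left(-6 \right)} 17 \left(-31\right) = \frac{1}{6} \cdot 17 \left(-31\right) = \frac{17}{6} \left(-31\right) = - \frac{527}{6}$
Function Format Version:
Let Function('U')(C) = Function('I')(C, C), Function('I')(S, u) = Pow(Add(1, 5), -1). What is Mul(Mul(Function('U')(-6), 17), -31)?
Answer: Rational(-527, 6) ≈ -87.833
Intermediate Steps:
Function('I')(S, u) = Rational(1, 6) (Function('I')(S, u) = Pow(6, -1) = Rational(1, 6))
Function('U')(C) = Rational(1, 6)
Mul(Mul(Function('U')(-6), 17), -31) = Mul(Mul(Rational(1, 6), 17), -31) = Mul(Rational(17, 6), -31) = Rational(-527, 6)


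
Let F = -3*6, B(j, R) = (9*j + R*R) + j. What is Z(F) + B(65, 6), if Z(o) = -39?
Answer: 647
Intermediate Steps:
B(j, R) = R**2 + 10*j (B(j, R) = (9*j + R**2) + j = (R**2 + 9*j) + j = R**2 + 10*j)
F = -18
Z(F) + B(65, 6) = -39 + (6**2 + 10*65) = -39 + (36 + 650) = -39 + 686 = 647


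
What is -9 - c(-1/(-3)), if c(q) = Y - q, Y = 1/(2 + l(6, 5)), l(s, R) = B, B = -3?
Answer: -23/3 ≈ -7.6667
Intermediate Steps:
l(s, R) = -3
Y = -1 (Y = 1/(2 - 3) = 1/(-1) = -1)
c(q) = -1 - q
-9 - c(-1/(-3)) = -9 - (-1 - (-1)/(-3)) = -9 - (-1 - (-1)*(-1)/3) = -9 - (-1 - 1*⅓) = -9 - (-1 - ⅓) = -9 - 1*(-4/3) = -9 + 4/3 = -23/3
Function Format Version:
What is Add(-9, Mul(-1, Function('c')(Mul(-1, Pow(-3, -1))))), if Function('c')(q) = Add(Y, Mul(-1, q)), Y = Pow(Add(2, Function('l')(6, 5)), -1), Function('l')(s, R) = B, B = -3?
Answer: Rational(-23, 3) ≈ -7.6667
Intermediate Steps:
Function('l')(s, R) = -3
Y = -1 (Y = Pow(Add(2, -3), -1) = Pow(-1, -1) = -1)
Function('c')(q) = Add(-1, Mul(-1, q))
Add(-9, Mul(-1, Function('c')(Mul(-1, Pow(-3, -1))))) = Add(-9, Mul(-1, Add(-1, Mul(-1, Mul(-1, Pow(-3, -1)))))) = Add(-9, Mul(-1, Add(-1, Mul(-1, Mul(-1, Rational(-1, 3)))))) = Add(-9, Mul(-1, Add(-1, Mul(-1, Rational(1, 3))))) = Add(-9, Mul(-1, Add(-1, Rational(-1, 3)))) = Add(-9, Mul(-1, Rational(-4, 3))) = Add(-9, Rational(4, 3)) = Rational(-23, 3)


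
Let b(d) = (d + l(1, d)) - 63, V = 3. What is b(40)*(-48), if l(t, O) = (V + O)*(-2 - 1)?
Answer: 7296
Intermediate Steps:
l(t, O) = -9 - 3*O (l(t, O) = (3 + O)*(-2 - 1) = (3 + O)*(-3) = -9 - 3*O)
b(d) = -72 - 2*d (b(d) = (d + (-9 - 3*d)) - 63 = (-9 - 2*d) - 63 = -72 - 2*d)
b(40)*(-48) = (-72 - 2*40)*(-48) = (-72 - 80)*(-48) = -152*(-48) = 7296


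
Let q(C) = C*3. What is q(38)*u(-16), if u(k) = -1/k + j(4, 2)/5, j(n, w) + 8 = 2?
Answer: -5187/40 ≈ -129.68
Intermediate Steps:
q(C) = 3*C
j(n, w) = -6 (j(n, w) = -8 + 2 = -6)
u(k) = -6/5 - 1/k (u(k) = -1/k - 6/5 = -6/5 - 1/k)
q(38)*u(-16) = (3*38)*(-6/5 - 1/(-16)) = 114*(-6/5 - 1*(-1/16)) = 114*(-6/5 + 1/16) = 114*(-91/80) = -5187/40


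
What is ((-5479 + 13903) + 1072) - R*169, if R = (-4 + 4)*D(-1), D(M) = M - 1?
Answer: 9496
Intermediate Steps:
D(M) = -1 + M
R = 0 (R = (-4 + 4)*(-1 - 1) = 0*(-2) = 0)
((-5479 + 13903) + 1072) - R*169 = ((-5479 + 13903) + 1072) - 0*169 = (8424 + 1072) - 1*0 = 9496 + 0 = 9496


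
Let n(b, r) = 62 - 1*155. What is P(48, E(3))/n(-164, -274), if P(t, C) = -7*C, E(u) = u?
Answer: 7/31 ≈ 0.22581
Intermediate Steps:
n(b, r) = -93 (n(b, r) = 62 - 155 = -93)
P(48, E(3))/n(-164, -274) = -7*3/(-93) = -21*(-1/93) = 7/31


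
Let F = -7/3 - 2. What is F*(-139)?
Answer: 1807/3 ≈ 602.33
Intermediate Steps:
F = -13/3 (F = -7*⅓ - 2 = -7/3 - 2 = -13/3 ≈ -4.3333)
F*(-139) = -13/3*(-139) = 1807/3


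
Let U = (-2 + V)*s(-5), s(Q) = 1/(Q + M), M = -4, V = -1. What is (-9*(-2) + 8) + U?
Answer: 79/3 ≈ 26.333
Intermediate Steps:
s(Q) = 1/(-4 + Q) (s(Q) = 1/(Q - 4) = 1/(-4 + Q))
U = 1/3 (U = (-2 - 1)/(-4 - 5) = -3/(-9) = -3*(-1/9) = 1/3 ≈ 0.33333)
(-9*(-2) + 8) + U = (-9*(-2) + 8) + 1/3 = (18 + 8) + 1/3 = 26 + 1/3 = 79/3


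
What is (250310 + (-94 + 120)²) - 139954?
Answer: 111032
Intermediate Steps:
(250310 + (-94 + 120)²) - 139954 = (250310 + 26²) - 139954 = (250310 + 676) - 139954 = 250986 - 139954 = 111032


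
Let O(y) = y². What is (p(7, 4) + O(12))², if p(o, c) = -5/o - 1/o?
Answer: 1004004/49 ≈ 20490.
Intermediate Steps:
p(o, c) = -6/o
(p(7, 4) + O(12))² = (-6/7 + 12²)² = (-6*⅐ + 144)² = (-6/7 + 144)² = (1002/7)² = 1004004/49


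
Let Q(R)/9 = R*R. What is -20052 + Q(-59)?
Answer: 11277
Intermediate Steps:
Q(R) = 9*R² (Q(R) = 9*(R*R) = 9*R²)
-20052 + Q(-59) = -20052 + 9*(-59)² = -20052 + 9*3481 = -20052 + 31329 = 11277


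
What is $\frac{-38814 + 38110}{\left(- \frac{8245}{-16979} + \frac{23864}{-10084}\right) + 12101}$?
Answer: $- \frac{1369729888}{23540518495} \approx -0.058186$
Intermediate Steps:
$\frac{-38814 + 38110}{\left(- \frac{8245}{-16979} + \frac{23864}{-10084}\right) + 12101} = - \frac{704}{\left(\left(-8245\right) \left(- \frac{1}{16979}\right) + 23864 \left(- \frac{1}{10084}\right)\right) + 12101} = - \frac{704}{\left(\frac{8245}{16979} - \frac{5966}{2521}\right) + 12101} = - \frac{704}{- \frac{80511069}{42804059} + 12101} = - \frac{704}{\frac{517891406890}{42804059}} = \left(-704\right) \frac{42804059}{517891406890} = - \frac{1369729888}{23540518495}$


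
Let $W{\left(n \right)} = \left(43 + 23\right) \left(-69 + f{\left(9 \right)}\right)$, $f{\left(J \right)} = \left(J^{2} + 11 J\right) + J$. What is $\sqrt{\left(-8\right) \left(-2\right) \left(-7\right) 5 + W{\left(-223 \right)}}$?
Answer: $8 \sqrt{115} \approx 85.79$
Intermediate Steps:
$f{\left(J \right)} = J^{2} + 12 J$
$W{\left(n \right)} = 7920$ ($W{\left(n \right)} = \left(43 + 23\right) \left(-69 + 9 \left(12 + 9\right)\right) = 66 \left(-69 + 9 \cdot 21\right) = 66 \left(-69 + 189\right) = 66 \cdot 120 = 7920$)
$\sqrt{\left(-8\right) \left(-2\right) \left(-7\right) 5 + W{\left(-223 \right)}} = \sqrt{\left(-8\right) \left(-2\right) \left(-7\right) 5 + 7920} = \sqrt{16 \left(-7\right) 5 + 7920} = \sqrt{\left(-112\right) 5 + 7920} = \sqrt{-560 + 7920} = \sqrt{7360} = 8 \sqrt{115}$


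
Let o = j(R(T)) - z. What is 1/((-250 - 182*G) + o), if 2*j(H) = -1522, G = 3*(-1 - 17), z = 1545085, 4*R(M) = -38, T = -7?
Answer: -1/1536268 ≈ -6.5093e-7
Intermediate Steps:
R(M) = -19/2 (R(M) = (¼)*(-38) = -19/2)
G = -54 (G = 3*(-18) = -54)
j(H) = -761 (j(H) = (½)*(-1522) = -761)
o = -1545846 (o = -761 - 1*1545085 = -761 - 1545085 = -1545846)
1/((-250 - 182*G) + o) = 1/((-250 - 182*(-54)) - 1545846) = 1/((-250 + 9828) - 1545846) = 1/(9578 - 1545846) = 1/(-1536268) = -1/1536268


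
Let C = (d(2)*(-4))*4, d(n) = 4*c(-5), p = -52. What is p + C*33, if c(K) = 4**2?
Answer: -33844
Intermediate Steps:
c(K) = 16
d(n) = 64 (d(n) = 4*16 = 64)
C = -1024 (C = (64*(-4))*4 = -256*4 = -1024)
p + C*33 = -52 - 1024*33 = -52 - 33792 = -33844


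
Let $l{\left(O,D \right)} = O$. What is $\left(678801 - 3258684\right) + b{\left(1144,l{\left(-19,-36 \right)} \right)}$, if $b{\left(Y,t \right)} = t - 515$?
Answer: $-2580417$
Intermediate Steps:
$b{\left(Y,t \right)} = -515 + t$ ($b{\left(Y,t \right)} = t - 515 = -515 + t$)
$\left(678801 - 3258684\right) + b{\left(1144,l{\left(-19,-36 \right)} \right)} = \left(678801 - 3258684\right) - 534 = -2579883 - 534 = -2580417$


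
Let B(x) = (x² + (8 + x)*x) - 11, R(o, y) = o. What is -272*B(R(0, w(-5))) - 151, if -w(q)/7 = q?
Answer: 2841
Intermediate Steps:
w(q) = -7*q
B(x) = -11 + x² + x*(8 + x) (B(x) = (x² + x*(8 + x)) - 11 = -11 + x² + x*(8 + x))
-272*B(R(0, w(-5))) - 151 = -272*(-11 + 2*0² + 8*0) - 151 = -272*(-11 + 2*0 + 0) - 151 = -272*(-11 + 0 + 0) - 151 = -272*(-11) - 151 = 2992 - 151 = 2841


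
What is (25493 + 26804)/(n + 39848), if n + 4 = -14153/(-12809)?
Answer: 669872273/510375949 ≈ 1.3125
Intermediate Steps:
n = -37083/12809 (n = -4 - 14153/(-12809) = -4 - 14153*(-1/12809) = -4 + 14153/12809 = -37083/12809 ≈ -2.8951)
(25493 + 26804)/(n + 39848) = (25493 + 26804)/(-37083/12809 + 39848) = 52297/(510375949/12809) = 52297*(12809/510375949) = 669872273/510375949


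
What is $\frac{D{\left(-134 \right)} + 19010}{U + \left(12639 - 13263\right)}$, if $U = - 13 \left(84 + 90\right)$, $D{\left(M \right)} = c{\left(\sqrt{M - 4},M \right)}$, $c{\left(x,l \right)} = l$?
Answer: $- \frac{242}{37} \approx -6.5405$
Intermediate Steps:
$D{\left(M \right)} = M$
$U = -2262$ ($U = \left(-13\right) 174 = -2262$)
$\frac{D{\left(-134 \right)} + 19010}{U + \left(12639 - 13263\right)} = \frac{-134 + 19010}{-2262 + \left(12639 - 13263\right)} = \frac{18876}{-2262 + \left(12639 - 13263\right)} = \frac{18876}{-2262 - 624} = \frac{18876}{-2886} = 18876 \left(- \frac{1}{2886}\right) = - \frac{242}{37}$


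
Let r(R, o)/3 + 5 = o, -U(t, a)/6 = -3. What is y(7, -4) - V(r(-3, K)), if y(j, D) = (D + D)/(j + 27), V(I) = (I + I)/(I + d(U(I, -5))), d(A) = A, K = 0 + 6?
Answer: -62/119 ≈ -0.52101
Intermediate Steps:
U(t, a) = 18 (U(t, a) = -6*(-3) = 18)
K = 6
r(R, o) = -15 + 3*o
V(I) = 2*I/(18 + I) (V(I) = (I + I)/(I + 18) = (2*I)/(18 + I) = 2*I/(18 + I))
y(j, D) = 2*D/(27 + j) (y(j, D) = (2*D)/(27 + j) = 2*D/(27 + j))
y(7, -4) - V(r(-3, K)) = 2*(-4)/(27 + 7) - 2*(-15 + 3*6)/(18 + (-15 + 3*6)) = 2*(-4)/34 - 2*(-15 + 18)/(18 + (-15 + 18)) = 2*(-4)*(1/34) - 2*3/(18 + 3) = -4/17 - 2*3/21 = -4/17 - 1*2/7 = -4/17 - 2/7 = -62/119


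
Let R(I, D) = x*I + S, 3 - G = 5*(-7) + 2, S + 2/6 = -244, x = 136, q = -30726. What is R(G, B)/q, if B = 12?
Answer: -13955/92178 ≈ -0.15139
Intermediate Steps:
S = -733/3 (S = -⅓ - 244 = -733/3 ≈ -244.33)
G = 36 (G = 3 - (5*(-7) + 2) = 3 - (-35 + 2) = 3 - 1*(-33) = 3 + 33 = 36)
R(I, D) = -733/3 + 136*I (R(I, D) = 136*I - 733/3 = -733/3 + 136*I)
R(G, B)/q = (-733/3 + 136*36)/(-30726) = (-733/3 + 4896)*(-1/30726) = (13955/3)*(-1/30726) = -13955/92178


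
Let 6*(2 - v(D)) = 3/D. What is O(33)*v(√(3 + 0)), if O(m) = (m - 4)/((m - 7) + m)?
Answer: 58/59 - 29*√3/354 ≈ 0.84116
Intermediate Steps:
O(m) = (-4 + m)/(-7 + 2*m) (O(m) = (-4 + m)/((-7 + m) + m) = (-4 + m)/(-7 + 2*m))
v(D) = 2 - 1/(2*D)
O(33)*v(√(3 + 0)) = ((-4 + 33)/(-7 + 2*33))*(2 - 1/(2*√(3 + 0))) = (29/(-7 + 66))*(2 - √3/3/2) = (29/59)*(2 - √3/6) = ((1/59)*29)*(2 - √3/6) = 29*(2 - √3/6)/59 = 58/59 - 29*√3/354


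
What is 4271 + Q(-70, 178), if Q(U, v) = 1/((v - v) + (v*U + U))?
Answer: 53515629/12530 ≈ 4271.0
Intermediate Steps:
Q(U, v) = 1/(U + U*v) (Q(U, v) = 1/(0 + (U*v + U)) = 1/(0 + (U + U*v)) = 1/(U + U*v))
4271 + Q(-70, 178) = 4271 + 1/((-70)*(1 + 178)) = 4271 - 1/70/179 = 4271 - 1/70*1/179 = 4271 - 1/12530 = 53515629/12530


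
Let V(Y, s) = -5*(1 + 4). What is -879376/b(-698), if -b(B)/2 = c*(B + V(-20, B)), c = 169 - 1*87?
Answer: -219844/29643 ≈ -7.4164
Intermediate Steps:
V(Y, s) = -25 (V(Y, s) = -5*5 = -25)
c = 82 (c = 169 - 87 = 82)
b(B) = 4100 - 164*B (b(B) = -164*(B - 25) = -164*(-25 + B) = -2*(-2050 + 82*B) = 4100 - 164*B)
-879376/b(-698) = -879376/(4100 - 164*(-698)) = -879376/(4100 + 114472) = -879376/118572 = -879376*1/118572 = -219844/29643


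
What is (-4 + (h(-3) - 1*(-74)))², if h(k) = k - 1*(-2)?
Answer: 4761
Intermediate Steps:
h(k) = 2 + k (h(k) = k + 2 = 2 + k)
(-4 + (h(-3) - 1*(-74)))² = (-4 + ((2 - 3) - 1*(-74)))² = (-4 + (-1 + 74))² = (-4 + 73)² = 69² = 4761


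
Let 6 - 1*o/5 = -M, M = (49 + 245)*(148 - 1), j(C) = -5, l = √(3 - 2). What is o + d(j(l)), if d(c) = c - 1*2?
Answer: 216113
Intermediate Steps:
l = 1 (l = √1 = 1)
M = 43218 (M = 294*147 = 43218)
o = 216120 (o = 30 - (-5)*43218 = 30 - 5*(-43218) = 30 + 216090 = 216120)
d(c) = -2 + c (d(c) = c - 2 = -2 + c)
o + d(j(l)) = 216120 + (-2 - 5) = 216120 - 7 = 216113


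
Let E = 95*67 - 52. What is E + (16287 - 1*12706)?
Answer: 9894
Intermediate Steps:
E = 6313 (E = 6365 - 52 = 6313)
E + (16287 - 1*12706) = 6313 + (16287 - 1*12706) = 6313 + (16287 - 12706) = 6313 + 3581 = 9894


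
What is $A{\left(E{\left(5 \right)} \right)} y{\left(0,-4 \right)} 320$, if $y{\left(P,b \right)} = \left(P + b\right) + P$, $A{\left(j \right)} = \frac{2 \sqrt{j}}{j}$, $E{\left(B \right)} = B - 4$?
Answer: $-2560$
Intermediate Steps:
$E{\left(B \right)} = -4 + B$ ($E{\left(B \right)} = B - 4 = -4 + B$)
$A{\left(j \right)} = \frac{2}{\sqrt{j}}$
$y{\left(P,b \right)} = b + 2 P$
$A{\left(E{\left(5 \right)} \right)} y{\left(0,-4 \right)} 320 = \frac{2}{\sqrt{-4 + 5}} \left(-4 + 2 \cdot 0\right) 320 = 2 \frac{1}{\sqrt{1}} \left(-4 + 0\right) 320 = 2 \cdot 1 \left(-4\right) 320 = 2 \left(-4\right) 320 = \left(-8\right) 320 = -2560$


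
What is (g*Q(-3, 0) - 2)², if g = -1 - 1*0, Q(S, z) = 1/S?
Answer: 25/9 ≈ 2.7778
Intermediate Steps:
g = -1 (g = -1 + 0 = -1)
(g*Q(-3, 0) - 2)² = (-1/(-3) - 2)² = (-1*(-⅓) - 2)² = (⅓ - 2)² = (-5/3)² = 25/9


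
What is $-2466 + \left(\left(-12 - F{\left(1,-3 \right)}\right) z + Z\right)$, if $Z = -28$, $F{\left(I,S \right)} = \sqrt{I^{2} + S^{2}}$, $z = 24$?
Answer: $-2782 - 24 \sqrt{10} \approx -2857.9$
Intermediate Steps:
$-2466 + \left(\left(-12 - F{\left(1,-3 \right)}\right) z + Z\right) = -2466 + \left(\left(-12 - \sqrt{1^{2} + \left(-3\right)^{2}}\right) 24 - 28\right) = -2466 + \left(\left(-12 - \sqrt{1 + 9}\right) 24 - 28\right) = -2466 + \left(\left(-12 - \sqrt{10}\right) 24 - 28\right) = -2466 - \left(316 + 24 \sqrt{10}\right) = -2782 - 24 \sqrt{10}$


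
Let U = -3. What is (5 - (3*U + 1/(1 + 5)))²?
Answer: 6889/36 ≈ 191.36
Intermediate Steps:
(5 - (3*U + 1/(1 + 5)))² = (5 - (3*(-3) + 1/(1 + 5)))² = (5 - (-9 + 1/6))² = (5 - (-9 + ⅙))² = (5 - 1*(-53/6))² = (5 + 53/6)² = (83/6)² = 6889/36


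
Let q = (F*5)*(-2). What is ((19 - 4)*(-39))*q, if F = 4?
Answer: 23400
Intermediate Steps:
q = -40 (q = (4*5)*(-2) = 20*(-2) = -40)
((19 - 4)*(-39))*q = ((19 - 4)*(-39))*(-40) = (15*(-39))*(-40) = -585*(-40) = 23400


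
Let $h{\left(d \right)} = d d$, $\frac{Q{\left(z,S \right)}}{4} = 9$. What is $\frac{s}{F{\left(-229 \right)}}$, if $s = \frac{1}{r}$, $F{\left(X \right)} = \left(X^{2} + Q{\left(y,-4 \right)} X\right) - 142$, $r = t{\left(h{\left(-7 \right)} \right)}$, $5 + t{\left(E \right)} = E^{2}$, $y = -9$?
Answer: $\frac{1}{105555780} \approx 9.4737 \cdot 10^{-9}$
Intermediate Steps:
$Q{\left(z,S \right)} = 36$ ($Q{\left(z,S \right)} = 4 \cdot 9 = 36$)
$h{\left(d \right)} = d^{2}$
$t{\left(E \right)} = -5 + E^{2}$
$r = 2396$ ($r = -5 + \left(\left(-7\right)^{2}\right)^{2} = -5 + 49^{2} = -5 + 2401 = 2396$)
$F{\left(X \right)} = -142 + X^{2} + 36 X$ ($F{\left(X \right)} = \left(X^{2} + 36 X\right) - 142 = -142 + X^{2} + 36 X$)
$s = \frac{1}{2396} \approx 0.00041736$
$\frac{s}{F{\left(-229 \right)}} = \frac{1}{2396 \left(-142 + \left(-229\right)^{2} + 36 \left(-229\right)\right)} = \frac{1}{2396 \left(-142 + 52441 - 8244\right)} = \frac{1}{2396 \cdot 44055} = \frac{1}{2396} \cdot \frac{1}{44055} = \frac{1}{105555780}$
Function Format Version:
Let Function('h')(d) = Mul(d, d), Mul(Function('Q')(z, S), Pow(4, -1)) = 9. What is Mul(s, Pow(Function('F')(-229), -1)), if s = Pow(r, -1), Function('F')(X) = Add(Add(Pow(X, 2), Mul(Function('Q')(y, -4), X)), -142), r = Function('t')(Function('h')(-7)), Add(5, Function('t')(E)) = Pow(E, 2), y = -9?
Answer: Rational(1, 105555780) ≈ 9.4737e-9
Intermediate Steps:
Function('Q')(z, S) = 36 (Function('Q')(z, S) = Mul(4, 9) = 36)
Function('h')(d) = Pow(d, 2)
Function('t')(E) = Add(-5, Pow(E, 2))
r = 2396 (r = Add(-5, Pow(Pow(-7, 2), 2)) = Add(-5, Pow(49, 2)) = Add(-5, 2401) = 2396)
Function('F')(X) = Add(-142, Pow(X, 2), Mul(36, X)) (Function('F')(X) = Add(Add(Pow(X, 2), Mul(36, X)), -142) = Add(-142, Pow(X, 2), Mul(36, X)))
s = Rational(1, 2396) (s = Pow(2396, -1) = Rational(1, 2396) ≈ 0.00041736)
Mul(s, Pow(Function('F')(-229), -1)) = Mul(Rational(1, 2396), Pow(Add(-142, Pow(-229, 2), Mul(36, -229)), -1)) = Mul(Rational(1, 2396), Pow(Add(-142, 52441, -8244), -1)) = Mul(Rational(1, 2396), Pow(44055, -1)) = Mul(Rational(1, 2396), Rational(1, 44055)) = Rational(1, 105555780)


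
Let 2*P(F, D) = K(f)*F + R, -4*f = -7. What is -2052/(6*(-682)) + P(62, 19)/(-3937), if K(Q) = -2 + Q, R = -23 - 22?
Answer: 88199/173228 ≈ 0.50915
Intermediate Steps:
R = -45
f = 7/4 (f = -¼*(-7) = 7/4 ≈ 1.7500)
P(F, D) = -45/2 - F/8 (P(F, D) = ((-2 + 7/4)*F - 45)/2 = (-F/4 - 45)/2 = (-45 - F/4)/2 = -45/2 - F/8)
-2052/(6*(-682)) + P(62, 19)/(-3937) = -2052/(6*(-682)) + (-45/2 - ⅛*62)/(-3937) = -2052/(-4092) + (-45/2 - 31/4)*(-1/3937) = -2052*(-1/4092) - 121/4*(-1/3937) = 171/341 + 121/15748 = 88199/173228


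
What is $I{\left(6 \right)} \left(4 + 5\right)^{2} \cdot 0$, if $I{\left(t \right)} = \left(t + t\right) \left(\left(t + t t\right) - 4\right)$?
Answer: $0$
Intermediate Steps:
$I{\left(t \right)} = 2 t \left(-4 + t + t^{2}\right)$ ($I{\left(t \right)} = 2 t \left(\left(t + t^{2}\right) - 4\right) = 2 t \left(-4 + t + t^{2}\right)$)
$I{\left(6 \right)} \left(4 + 5\right)^{2} \cdot 0 = 2 \cdot 6 \left(-4 + 6 + 6^{2}\right) \left(4 + 5\right)^{2} \cdot 0 = 2 \cdot 6 \left(-4 + 6 + 36\right) 9^{2} \cdot 0 = 2 \cdot 6 \cdot 38 \cdot 81 \cdot 0 = 456 \cdot 81 \cdot 0 = 36936 \cdot 0 = 0$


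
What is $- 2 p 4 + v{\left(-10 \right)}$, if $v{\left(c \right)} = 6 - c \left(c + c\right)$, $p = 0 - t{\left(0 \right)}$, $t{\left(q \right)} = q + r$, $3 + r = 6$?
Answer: $-170$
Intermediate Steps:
$r = 3$ ($r = -3 + 6 = 3$)
$t{\left(q \right)} = 3 + q$ ($t{\left(q \right)} = q + 3 = 3 + q$)
$p = -3$ ($p = 0 - \left(3 + 0\right) = 0 - 3 = -3$)
$v{\left(c \right)} = 6 - 2 c^{2}$ ($v{\left(c \right)} = 6 - c 2 c = 6 - 2 c^{2}$)
$- 2 p 4 + v{\left(-10 \right)} = \left(-2\right) \left(-3\right) 4 + \left(6 - 2 \left(-10\right)^{2}\right) = 6 \cdot 4 + \left(6 - 200\right) = 24 + \left(6 - 200\right) = 24 - 194 = -170$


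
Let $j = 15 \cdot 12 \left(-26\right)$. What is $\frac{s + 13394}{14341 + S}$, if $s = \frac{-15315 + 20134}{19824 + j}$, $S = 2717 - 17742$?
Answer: $- \frac{202843555}{10358496} \approx -19.582$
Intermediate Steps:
$S = -15025$
$j = -4680$ ($j = 180 \left(-26\right) = -4680$)
$s = \frac{4819}{15144}$ ($s = \frac{-15315 + 20134}{19824 - 4680} = \frac{4819}{15144} \approx 0.31821$)
$\frac{s + 13394}{14341 + S} = \frac{\frac{4819}{15144} + 13394}{14341 - 15025} = \frac{202843555}{15144 \left(-684\right)} = \frac{202843555}{15144} \left(- \frac{1}{684}\right) = - \frac{202843555}{10358496}$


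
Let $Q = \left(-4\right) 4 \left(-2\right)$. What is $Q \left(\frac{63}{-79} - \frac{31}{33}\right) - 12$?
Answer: $- \frac{176180}{2607} \approx -67.58$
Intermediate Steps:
$Q = 32$ ($Q = \left(-16\right) \left(-2\right) = 32$)
$Q \left(\frac{63}{-79} - \frac{31}{33}\right) - 12 = 32 \left(\frac{63}{-79} - \frac{31}{33}\right) - 12 = 32 \left(63 \left(- \frac{1}{79}\right) - \frac{31}{33}\right) - 12 = 32 \left(- \frac{63}{79} - \frac{31}{33}\right) - 12 = 32 \left(- \frac{4528}{2607}\right) - 12 = - \frac{144896}{2607} - 12 = - \frac{176180}{2607}$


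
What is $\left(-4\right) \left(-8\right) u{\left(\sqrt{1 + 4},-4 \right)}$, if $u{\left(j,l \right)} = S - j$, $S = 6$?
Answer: $192 - 32 \sqrt{5} \approx 120.45$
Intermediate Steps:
$u{\left(j,l \right)} = 6 - j$
$\left(-4\right) \left(-8\right) u{\left(\sqrt{1 + 4},-4 \right)} = \left(-4\right) \left(-8\right) \left(6 - \sqrt{1 + 4}\right) = 32 \left(6 - \sqrt{5}\right) = 192 - 32 \sqrt{5}$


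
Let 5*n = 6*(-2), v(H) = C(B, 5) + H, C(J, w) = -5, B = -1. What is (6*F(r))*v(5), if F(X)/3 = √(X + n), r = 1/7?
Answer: 0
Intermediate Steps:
v(H) = -5 + H
n = -12/5 (n = (6*(-2))/5 = (⅕)*(-12) = -12/5 ≈ -2.4000)
r = ⅐ ≈ 0.14286
F(X) = 3*√(-12/5 + X) (F(X) = 3*√(X - 12/5) = 3*√(-12/5 + X))
(6*F(r))*v(5) = (6*(3*√(-60 + 25*(⅐))/5))*(-5 + 5) = (6*(3*√(-60 + 25/7)/5))*0 = (6*(3*√(-395/7)/5))*0 = (6*(3*(I*√2765/7)/5))*0 = (6*(3*I*√2765/35))*0 = (18*I*√2765/35)*0 = 0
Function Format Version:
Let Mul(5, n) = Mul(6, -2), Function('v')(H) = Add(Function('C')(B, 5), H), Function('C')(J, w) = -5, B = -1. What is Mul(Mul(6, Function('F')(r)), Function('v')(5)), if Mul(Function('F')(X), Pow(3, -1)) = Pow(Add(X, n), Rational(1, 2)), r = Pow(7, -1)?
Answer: 0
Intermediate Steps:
Function('v')(H) = Add(-5, H)
n = Rational(-12, 5) (n = Mul(Rational(1, 5), Mul(6, -2)) = Mul(Rational(1, 5), -12) = Rational(-12, 5) ≈ -2.4000)
r = Rational(1, 7) ≈ 0.14286
Function('F')(X) = Mul(3, Pow(Add(Rational(-12, 5), X), Rational(1, 2))) (Function('F')(X) = Mul(3, Pow(Add(X, Rational(-12, 5)), Rational(1, 2))) = Mul(3, Pow(Add(Rational(-12, 5), X), Rational(1, 2))))
Mul(Mul(6, Function('F')(r)), Function('v')(5)) = Mul(Mul(6, Mul(Rational(3, 5), Pow(Add(-60, Mul(25, Rational(1, 7))), Rational(1, 2)))), Add(-5, 5)) = Mul(Mul(6, Mul(Rational(3, 5), Pow(Add(-60, Rational(25, 7)), Rational(1, 2)))), 0) = Mul(Mul(6, Mul(Rational(3, 5), Pow(Rational(-395, 7), Rational(1, 2)))), 0) = Mul(Mul(6, Mul(Rational(3, 5), Mul(Rational(1, 7), I, Pow(2765, Rational(1, 2))))), 0) = Mul(Mul(6, Mul(Rational(3, 35), I, Pow(2765, Rational(1, 2)))), 0) = Mul(Mul(Rational(18, 35), I, Pow(2765, Rational(1, 2))), 0) = 0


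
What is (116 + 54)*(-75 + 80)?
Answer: 850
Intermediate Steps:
(116 + 54)*(-75 + 80) = 170*5 = 850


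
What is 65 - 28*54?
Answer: -1447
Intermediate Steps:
65 - 28*54 = 65 - 1512 = -1447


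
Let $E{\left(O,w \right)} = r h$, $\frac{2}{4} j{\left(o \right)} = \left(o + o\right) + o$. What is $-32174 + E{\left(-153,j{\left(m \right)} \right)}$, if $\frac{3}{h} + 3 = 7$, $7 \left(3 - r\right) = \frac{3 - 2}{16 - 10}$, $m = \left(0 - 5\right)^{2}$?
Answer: $- \frac{1801619}{56} \approx -32172.0$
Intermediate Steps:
$m = 25$ ($m = \left(-5\right)^{2} = 25$)
$r = \frac{125}{42}$ ($r = 3 - \frac{\left(3 - 2\right) \frac{1}{16 - 10}}{7} = 3 - \frac{1 \cdot \frac{1}{6}}{7} = 3 - \frac{1}{42} = \frac{125}{42} \approx 2.9762$)
$h = \frac{3}{4}$ ($h = \frac{3}{-3 + 7} = \frac{3}{4} \approx 0.75$)
$j{\left(o \right)} = 6 o$ ($j{\left(o \right)} = 2 \left(\left(o + o\right) + o\right) = 2 \left(2 o + o\right) = 2 \cdot 3 o = 6 o$)
$E{\left(O,w \right)} = \frac{125}{56}$ ($E{\left(O,w \right)} = \frac{125}{42} \cdot \frac{3}{4} = \frac{125}{56}$)
$-32174 + E{\left(-153,j{\left(m \right)} \right)} = -32174 + \frac{125}{56} = - \frac{1801619}{56}$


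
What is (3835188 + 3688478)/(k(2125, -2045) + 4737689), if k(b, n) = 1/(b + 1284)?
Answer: 12824088697/8075390901 ≈ 1.5880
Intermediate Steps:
k(b, n) = 1/(1284 + b)
(3835188 + 3688478)/(k(2125, -2045) + 4737689) = (3835188 + 3688478)/(1/(1284 + 2125) + 4737689) = 7523666/(1/3409 + 4737689) = 7523666/(16150781802/3409) = 7523666*(3409/16150781802) = 12824088697/8075390901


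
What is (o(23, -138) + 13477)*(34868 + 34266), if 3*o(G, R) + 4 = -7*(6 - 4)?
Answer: 931304114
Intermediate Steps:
o(G, R) = -6 (o(G, R) = -4/3 + (-7*(6 - 4))/3 = -4/3 + (-7*2)/3 = -4/3 + (⅓)*(-14) = -4/3 - 14/3 = -6)
(o(23, -138) + 13477)*(34868 + 34266) = (-6 + 13477)*(34868 + 34266) = 13471*69134 = 931304114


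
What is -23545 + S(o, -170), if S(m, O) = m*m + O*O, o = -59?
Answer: 8836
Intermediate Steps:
S(m, O) = O² + m² (S(m, O) = m² + O² = O² + m²)
-23545 + S(o, -170) = -23545 + ((-170)² + (-59)²) = -23545 + (28900 + 3481) = -23545 + 32381 = 8836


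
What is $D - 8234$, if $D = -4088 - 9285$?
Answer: $-21607$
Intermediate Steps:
$D = -13373$ ($D = -4088 - 9285 = -13373$)
$D - 8234 = -13373 - 8234 = -21607$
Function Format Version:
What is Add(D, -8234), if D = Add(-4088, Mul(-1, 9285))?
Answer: -21607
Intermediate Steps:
D = -13373 (D = Add(-4088, -9285) = -13373)
Add(D, -8234) = Add(-13373, -8234) = -21607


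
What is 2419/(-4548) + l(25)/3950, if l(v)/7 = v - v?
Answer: -2419/4548 ≈ -0.53188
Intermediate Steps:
l(v) = 0 (l(v) = 7*(v - v) = 7*0 = 0)
2419/(-4548) + l(25)/3950 = 2419/(-4548) + 0/3950 = 2419*(-1/4548) + 0*(1/3950) = -2419/4548 + 0 = -2419/4548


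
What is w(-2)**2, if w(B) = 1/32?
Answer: 1/1024 ≈ 0.00097656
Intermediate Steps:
w(B) = 1/32
w(-2)**2 = (1/32)**2 = 1/1024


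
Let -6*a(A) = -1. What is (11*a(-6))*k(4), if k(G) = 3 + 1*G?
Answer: 77/6 ≈ 12.833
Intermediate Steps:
k(G) = 3 + G
a(A) = ⅙ (a(A) = -⅙*(-1) = ⅙)
(11*a(-6))*k(4) = (11*(⅙))*(3 + 4) = (11/6)*7 = 77/6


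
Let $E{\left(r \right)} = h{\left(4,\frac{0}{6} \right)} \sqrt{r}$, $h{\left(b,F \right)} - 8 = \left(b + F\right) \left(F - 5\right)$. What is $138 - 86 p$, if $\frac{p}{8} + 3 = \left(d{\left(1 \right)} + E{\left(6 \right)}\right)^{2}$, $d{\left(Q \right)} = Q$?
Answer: $-592918 + 16512 \sqrt{6} \approx -5.5247 \cdot 10^{5}$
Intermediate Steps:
$h{\left(b,F \right)} = 8 + \left(-5 + F\right) \left(F + b\right)$ ($h{\left(b,F \right)} = 8 + \left(b + F\right) \left(F - 5\right) = 8 + \left(F + b\right) \left(-5 + F\right) = 8 + \left(-5 + F\right) \left(F + b\right)$)
$E{\left(r \right)} = - 12 \sqrt{r}$ ($E{\left(r \right)} = \left(8 + \left(\frac{0}{6}\right)^{2} - 5 \cdot \frac{0}{6} - 20 + \frac{0}{6} \cdot 4\right) \sqrt{r} = \left(8 + \left(0 \cdot \frac{1}{6}\right)^{2} - 5 \cdot 0 \cdot \frac{1}{6} - 20 + 0 \cdot \frac{1}{6} \cdot 4\right) \sqrt{r} = \left(8 + 0^{2} - 0 - 20 + 0 \cdot 4\right) \sqrt{r} = \left(8 + 0 + 0 - 20 + 0\right) \sqrt{r} = - 12 \sqrt{r}$)
$p = -24 + 8 \left(1 - 12 \sqrt{6}\right)^{2} \approx 6425.7$
$138 - 86 p = 138 - 86 \left(6896 - 192 \sqrt{6}\right) = 138 - \left(593056 - 16512 \sqrt{6}\right) = -592918 + 16512 \sqrt{6}$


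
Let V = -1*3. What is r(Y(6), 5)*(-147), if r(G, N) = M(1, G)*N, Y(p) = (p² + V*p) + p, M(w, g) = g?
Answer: -17640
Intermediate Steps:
V = -3
Y(p) = p² - 2*p (Y(p) = (p² - 3*p) + p = p² - 2*p)
r(G, N) = G*N
r(Y(6), 5)*(-147) = ((6*(-2 + 6))*5)*(-147) = ((6*4)*5)*(-147) = (24*5)*(-147) = 120*(-147) = -17640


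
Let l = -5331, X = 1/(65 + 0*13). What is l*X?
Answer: -5331/65 ≈ -82.015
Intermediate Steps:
X = 1/65 (X = 1/(65 + 0) = 1/65 ≈ 0.015385)
l*X = -5331*1/65 = -5331/65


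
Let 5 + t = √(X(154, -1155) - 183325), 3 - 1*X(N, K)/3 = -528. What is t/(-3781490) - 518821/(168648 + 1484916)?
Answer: -196190815547/625293573036 - I*√45433/1890745 ≈ -0.31376 - 0.00011273*I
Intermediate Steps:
X(N, K) = 1593 (X(N, K) = 9 - 3*(-528) = 9 + 1584 = 1593)
t = -5 + 2*I*√45433 (t = -5 + √(1593 - 183325) = -5 + √(-181732) = -5 + 2*I*√45433 ≈ -5.0 + 426.3*I)
t/(-3781490) - 518821/(168648 + 1484916) = (-5 + 2*I*√45433)/(-3781490) - 518821/(168648 + 1484916) = (-5 + 2*I*√45433)*(-1/3781490) - 518821/1653564 = (1/756298 - I*√45433/1890745) - 518821*1/1653564 = (1/756298 - I*√45433/1890745) - 518821/1653564 = -196190815547/625293573036 - I*√45433/1890745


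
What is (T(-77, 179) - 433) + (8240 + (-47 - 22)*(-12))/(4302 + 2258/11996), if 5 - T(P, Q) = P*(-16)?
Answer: -42781121636/25804525 ≈ -1657.9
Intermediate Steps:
T(P, Q) = 5 + 16*P (T(P, Q) = 5 - P*(-16) = 5 - (-16)*P = 5 + 16*P)
(T(-77, 179) - 433) + (8240 + (-47 - 22)*(-12))/(4302 + 2258/11996) = ((5 + 16*(-77)) - 433) + (8240 + (-47 - 22)*(-12))/(4302 + 2258/11996) = ((5 - 1232) - 433) + (8240 - 69*(-12))/(4302 + 2258*(1/11996)) = (-1227 - 433) + (8240 + 828)/(4302 + 1129/5998) = -1660 + 9068/(25804525/5998) = -1660 + 9068*(5998/25804525) = -1660 + 54389864/25804525 = -42781121636/25804525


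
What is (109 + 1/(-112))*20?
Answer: 61035/28 ≈ 2179.8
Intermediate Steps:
(109 + 1/(-112))*20 = (109 - 1/112)*20 = (12207/112)*20 = 61035/28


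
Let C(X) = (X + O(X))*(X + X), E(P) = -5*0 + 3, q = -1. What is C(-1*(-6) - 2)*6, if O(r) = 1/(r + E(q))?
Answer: 1392/7 ≈ 198.86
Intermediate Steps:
E(P) = 3 (E(P) = 0 + 3 = 3)
O(r) = 1/(3 + r) (O(r) = 1/(r + 3) = 1/(3 + r))
C(X) = 2*X*(X + 1/(3 + X)) (C(X) = (X + 1/(3 + X))*(X + X) = (X + 1/(3 + X))*(2*X) = 2*X*(X + 1/(3 + X)))
C(-1*(-6) - 2)*6 = (2*(-1*(-6) - 2)*(1 + (-1*(-6) - 2)*(3 + (-1*(-6) - 2)))/(3 + (-1*(-6) - 2)))*6 = (2*(6 - 2)*(1 + (6 - 2)*(3 + (6 - 2)))/(3 + (6 - 2)))*6 = (2*4*(1 + 4*(3 + 4))/(3 + 4))*6 = (2*4*(1 + 4*7)/7)*6 = (2*4*(⅐)*(1 + 28))*6 = (2*4*(⅐)*29)*6 = (232/7)*6 = 1392/7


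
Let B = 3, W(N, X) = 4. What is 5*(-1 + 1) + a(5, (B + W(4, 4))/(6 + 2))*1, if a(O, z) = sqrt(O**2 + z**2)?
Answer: sqrt(1649)/8 ≈ 5.0760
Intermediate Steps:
5*(-1 + 1) + a(5, (B + W(4, 4))/(6 + 2))*1 = 5*(-1 + 1) + sqrt(5**2 + ((3 + 4)/(6 + 2))**2)*1 = 5*0 + sqrt(25 + (7/8)**2)*1 = 0 + sqrt(25 + (7*(1/8))**2)*1 = 0 + sqrt(25 + (7/8)**2)*1 = 0 + sqrt(25 + 49/64)*1 = 0 + sqrt(1649/64)*1 = 0 + (sqrt(1649)/8)*1 = 0 + sqrt(1649)/8 = sqrt(1649)/8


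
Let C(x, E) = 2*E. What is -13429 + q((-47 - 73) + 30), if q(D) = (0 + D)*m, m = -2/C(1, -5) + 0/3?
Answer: -13447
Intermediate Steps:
m = 1/5 (m = -2/(2*(-5)) + 0/3 = -2/(-10) + 0*(1/3) = -2*(-1/10) + 0 = 1/5 + 0 = 1/5 ≈ 0.20000)
q(D) = D/5 (q(D) = (0 + D)*(1/5) = D*(1/5) = D/5)
-13429 + q((-47 - 73) + 30) = -13429 + ((-47 - 73) + 30)/5 = -13429 + (-120 + 30)/5 = -13429 + (1/5)*(-90) = -13429 - 18 = -13447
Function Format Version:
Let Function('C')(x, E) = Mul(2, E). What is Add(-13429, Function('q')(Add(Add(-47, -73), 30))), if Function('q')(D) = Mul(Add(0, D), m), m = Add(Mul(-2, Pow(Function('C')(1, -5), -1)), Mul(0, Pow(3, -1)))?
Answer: -13447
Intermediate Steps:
m = Rational(1, 5) (m = Add(Mul(-2, Pow(Mul(2, -5), -1)), Mul(0, Pow(3, -1))) = Add(Mul(-2, Pow(-10, -1)), Mul(0, Rational(1, 3))) = Add(Mul(-2, Rational(-1, 10)), 0) = Add(Rational(1, 5), 0) = Rational(1, 5) ≈ 0.20000)
Function('q')(D) = Mul(Rational(1, 5), D) (Function('q')(D) = Mul(Add(0, D), Rational(1, 5)) = Mul(D, Rational(1, 5)) = Mul(Rational(1, 5), D))
Add(-13429, Function('q')(Add(Add(-47, -73), 30))) = Add(-13429, Mul(Rational(1, 5), Add(Add(-47, -73), 30))) = Add(-13429, Mul(Rational(1, 5), Add(-120, 30))) = Add(-13429, Mul(Rational(1, 5), -90)) = Add(-13429, -18) = -13447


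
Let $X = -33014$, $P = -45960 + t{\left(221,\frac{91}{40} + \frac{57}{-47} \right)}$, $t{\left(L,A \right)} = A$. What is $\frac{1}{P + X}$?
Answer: $- \frac{1880}{148469123} \approx -1.2663 \cdot 10^{-5}$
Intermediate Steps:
$P = - \frac{86402803}{1880}$ ($P = -45960 + \left(\frac{91}{40} + \frac{57}{-47}\right) = -45960 + \left(91 \cdot \frac{1}{40} + 57 \left(- \frac{1}{47}\right)\right) = -45960 + \left(\frac{91}{40} - \frac{57}{47}\right) = -45960 + \frac{1997}{1880} = - \frac{86402803}{1880} \approx -45959.0$)
$\frac{1}{P + X} = \frac{1}{- \frac{86402803}{1880} - 33014} = \frac{1}{- \frac{148469123}{1880}} = - \frac{1880}{148469123}$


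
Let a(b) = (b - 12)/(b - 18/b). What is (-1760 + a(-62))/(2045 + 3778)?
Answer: -3364586/11139399 ≈ -0.30204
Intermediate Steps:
a(b) = (-12 + b)/(b - 18/b)
(-1760 + a(-62))/(2045 + 3778) = (-1760 - 62*(-12 - 62)/(-18 + (-62)²))/(2045 + 3778) = (-1760 - 62*(-74)/(-18 + 3844))/5823 = (-1760 - 62*(-74)/3826)*(1/5823) = (-1760 - 62*1/3826*(-74))*(1/5823) = (-1760 + 2294/1913)*(1/5823) = -3364586/1913*1/5823 = -3364586/11139399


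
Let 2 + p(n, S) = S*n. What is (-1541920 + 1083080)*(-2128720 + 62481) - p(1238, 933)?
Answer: 948071947708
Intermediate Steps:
p(n, S) = -2 + S*n
(-1541920 + 1083080)*(-2128720 + 62481) - p(1238, 933) = (-1541920 + 1083080)*(-2128720 + 62481) - (-2 + 933*1238) = -458840*(-2066239) - (-2 + 1155054) = 948073102760 - 1*1155052 = 948073102760 - 1155052 = 948071947708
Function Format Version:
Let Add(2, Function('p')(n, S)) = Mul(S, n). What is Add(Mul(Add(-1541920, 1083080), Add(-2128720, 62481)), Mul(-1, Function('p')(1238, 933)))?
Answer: 948071947708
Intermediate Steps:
Function('p')(n, S) = Add(-2, Mul(S, n))
Add(Mul(Add(-1541920, 1083080), Add(-2128720, 62481)), Mul(-1, Function('p')(1238, 933))) = Add(Mul(Add(-1541920, 1083080), Add(-2128720, 62481)), Mul(-1, Add(-2, Mul(933, 1238)))) = Add(Mul(-458840, -2066239), Mul(-1, Add(-2, 1155054))) = Add(948073102760, Mul(-1, 1155052)) = Add(948073102760, -1155052) = 948071947708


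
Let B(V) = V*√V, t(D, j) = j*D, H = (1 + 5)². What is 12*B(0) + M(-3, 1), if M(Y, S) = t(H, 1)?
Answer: 36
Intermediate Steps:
H = 36 (H = 6² = 36)
t(D, j) = D*j
M(Y, S) = 36 (M(Y, S) = 36*1 = 36)
B(V) = V^(3/2)
12*B(0) + M(-3, 1) = 12*0^(3/2) + 36 = 12*0 + 36 = 0 + 36 = 36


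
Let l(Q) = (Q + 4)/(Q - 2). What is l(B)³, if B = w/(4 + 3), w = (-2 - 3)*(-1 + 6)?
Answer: -1/2197 ≈ -0.00045517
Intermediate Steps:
w = -25 (w = -5*5 = -25)
B = -25/7 (B = -25/(4 + 3) = -25/7 ≈ -3.5714)
l(Q) = (4 + Q)/(-2 + Q)
l(B)³ = ((4 - 25/7)/(-2 - 25/7))³ = ((3/7)/(-39/7))³ = (-7/39*3/7)³ = (-1/13)³ = -1/2197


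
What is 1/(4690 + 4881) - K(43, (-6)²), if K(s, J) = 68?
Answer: -650827/9571 ≈ -68.000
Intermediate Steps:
1/(4690 + 4881) - K(43, (-6)²) = 1/(4690 + 4881) - 1*68 = 1/9571 - 68 = -650827/9571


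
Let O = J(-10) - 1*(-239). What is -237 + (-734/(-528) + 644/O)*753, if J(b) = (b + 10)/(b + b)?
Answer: 59705395/21032 ≈ 2838.8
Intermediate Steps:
J(b) = (10 + b)/(2*b) (J(b) = (10 + b)/((2*b)) = (10 + b)*(1/(2*b)) = (10 + b)/(2*b))
O = 239 (O = (½)*(10 - 10)/(-10) - 1*(-239) = (½)*(-⅒)*0 + 239 = 0 + 239 = 239)
-237 + (-734/(-528) + 644/O)*753 = -237 + (-734/(-528) + 644/239)*753 = -237 + (-734*(-1/528) + 644*(1/239))*753 = -237 + (367/264 + 644/239)*753 = -237 + (257729/63096)*753 = -237 + 64689979/21032 = 59705395/21032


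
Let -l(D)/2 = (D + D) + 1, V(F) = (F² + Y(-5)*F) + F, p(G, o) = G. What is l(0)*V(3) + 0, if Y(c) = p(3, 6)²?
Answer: -78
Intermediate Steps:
Y(c) = 9 (Y(c) = 3² = 9)
V(F) = F² + 10*F (V(F) = (F² + 9*F) + F = F² + 10*F)
l(D) = -2 - 4*D (l(D) = -2*((D + D) + 1) = -2*(2*D + 1) = -2*(1 + 2*D) = -2 - 4*D)
l(0)*V(3) + 0 = (-2 - 4*0)*(3*(10 + 3)) + 0 = (-2 + 0)*(3*13) + 0 = -2*39 + 0 = -78 + 0 = -78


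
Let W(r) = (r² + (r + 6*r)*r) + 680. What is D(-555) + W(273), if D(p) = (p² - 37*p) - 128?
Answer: 925344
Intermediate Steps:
D(p) = -128 + p² - 37*p
W(r) = 680 + 8*r² (W(r) = (r² + (7*r)*r) + 680 = (r² + 7*r²) + 680 = 8*r² + 680 = 680 + 8*r²)
D(-555) + W(273) = (-128 + (-555)² - 37*(-555)) + (680 + 8*273²) = (-128 + 308025 + 20535) + (680 + 8*74529) = 328432 + (680 + 596232) = 328432 + 596912 = 925344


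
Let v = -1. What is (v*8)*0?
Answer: 0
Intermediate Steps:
(v*8)*0 = -1*8*0 = -8*0 = 0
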